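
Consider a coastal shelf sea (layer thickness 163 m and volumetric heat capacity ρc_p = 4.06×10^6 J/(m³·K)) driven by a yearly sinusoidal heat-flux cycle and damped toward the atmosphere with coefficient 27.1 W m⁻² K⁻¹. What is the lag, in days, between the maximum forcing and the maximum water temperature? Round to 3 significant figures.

Areal heat capacity C = ρc_p × D = 4.06×10^6 × 163 = 6.62×10^8 J/(m^2 K).
ω = 2π / 3.15×10^7 s = 1.99×10^-7 s⁻¹.
Phase lag φ = arctan(Cω/λ) = arctan(132/27.1) = 1.37 rad.
Time lag = φ / ω = 1.37 / 1.99×10^-7 = 6.87×10^6 s = 79.5 days.

79.5 days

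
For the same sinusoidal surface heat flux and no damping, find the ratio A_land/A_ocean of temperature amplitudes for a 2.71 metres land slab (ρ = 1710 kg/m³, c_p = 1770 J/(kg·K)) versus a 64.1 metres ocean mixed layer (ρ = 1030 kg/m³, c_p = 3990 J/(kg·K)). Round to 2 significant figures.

32

C_ocean = 1030 × 3990 × 64.1 = 2.63×10^8 J/(m²·K).
C_land = 1710 × 1770 × 2.71 = 8.20×10^6 J/(m²·K).
Undamped amplitude ∝ 1/C, so A_land/A_ocean = C_ocean/C_land = 32.1.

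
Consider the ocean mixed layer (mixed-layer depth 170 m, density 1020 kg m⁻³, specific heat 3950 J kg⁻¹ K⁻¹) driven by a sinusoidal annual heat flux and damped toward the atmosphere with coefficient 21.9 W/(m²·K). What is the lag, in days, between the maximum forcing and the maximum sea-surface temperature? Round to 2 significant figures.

82 days

Areal heat capacity C = ρ c_p D = 1020 × 3950 × 170 = 6.85×10^8 J m⁻² K⁻¹.
ω = 2π / 3.15×10^7 s = 1.99×10^-7 s⁻¹.
Phase lag φ = arctan(Cω/λ) = arctan(136/21.9) = 1.41 rad.
Time lag = φ / ω = 1.41 / 1.99×10^-7 = 7.09×10^6 s = 82.0 days.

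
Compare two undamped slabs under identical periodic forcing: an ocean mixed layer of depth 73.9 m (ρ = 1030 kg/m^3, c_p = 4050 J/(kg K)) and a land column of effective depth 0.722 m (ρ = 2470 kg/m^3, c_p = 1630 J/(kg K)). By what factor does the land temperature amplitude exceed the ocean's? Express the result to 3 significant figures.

C_ocean = 1030 × 4050 × 73.9 = 3.08×10^8 J/(m²·K).
C_land = 2470 × 1630 × 0.722 = 2.91×10^6 J/(m²·K).
Undamped amplitude ∝ 1/C, so A_land/A_ocean = C_ocean/C_land = 106.

106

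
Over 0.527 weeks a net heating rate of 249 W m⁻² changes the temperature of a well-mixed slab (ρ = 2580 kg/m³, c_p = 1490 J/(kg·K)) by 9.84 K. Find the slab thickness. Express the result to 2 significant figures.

Heat input Q = F Δt = 249 × 3.19×10^5 s = 7.94×10^7 J/m².
Required areal heat capacity C = Q / ΔT = 8.07×10^6 J/(m²·K).
Depth D = C / (ρ c_p) = 8.07×10^6 / (2580 × 1490) = 2.10 m.

2.1 m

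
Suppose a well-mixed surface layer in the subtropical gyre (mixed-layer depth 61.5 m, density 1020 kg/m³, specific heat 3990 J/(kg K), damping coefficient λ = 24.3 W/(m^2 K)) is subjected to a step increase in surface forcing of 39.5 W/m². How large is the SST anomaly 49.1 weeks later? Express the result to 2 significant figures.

Areal heat capacity C = ρ c_p D = 1020 × 3990 × 61.5 = 2.50×10^8 J/(m^2 K).
τ = C / λ = 2.50×10^8 / 24.3 = 1.03×10^7 s.
Equilibrium anomaly ΔT_eq = F / λ = 39.5 / 24.3 = 1.63 K.
t = 49.1 weeks = 2.97×10^7 s, so t/τ = 2.88.
ΔT(t) = ΔT_eq (1 − e^(−t/τ)) = 1.63 × (1 − e^−2.88) = 1.53 K.

1.5 K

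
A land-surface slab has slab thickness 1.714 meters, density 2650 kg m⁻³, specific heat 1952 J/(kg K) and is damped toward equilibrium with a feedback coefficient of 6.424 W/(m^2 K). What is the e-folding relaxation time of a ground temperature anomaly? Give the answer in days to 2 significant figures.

16 days

Areal heat capacity C = ρ c_p D = 2650 × 1952 × 1.714 = 8.87×10^6 J/(m²·K).
Relaxation time τ = C / λ = 8.87×10^6 / 6.424 = 1.38×10^6 s.
In days: 1.38×10^6 s / (86400 s/day) = 16.0 days.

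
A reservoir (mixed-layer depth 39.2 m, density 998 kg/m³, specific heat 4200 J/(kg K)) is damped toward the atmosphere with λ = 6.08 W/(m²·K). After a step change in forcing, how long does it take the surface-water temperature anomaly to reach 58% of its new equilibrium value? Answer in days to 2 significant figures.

Areal heat capacity C = ρ c_p D = 998 × 4200 × 39.2 = 1.64×10^8 J/(m^2 K).
τ = C / λ = 1.64×10^8 / 6.08 = 2.70×10^7 s.
Fraction reached: 1 − e^(−t/τ) = 0.58 ⇒ t = −τ ln(1 − 0.58) = τ × 0.868.
t = 2.34×10^7 s = 271 days.

270 days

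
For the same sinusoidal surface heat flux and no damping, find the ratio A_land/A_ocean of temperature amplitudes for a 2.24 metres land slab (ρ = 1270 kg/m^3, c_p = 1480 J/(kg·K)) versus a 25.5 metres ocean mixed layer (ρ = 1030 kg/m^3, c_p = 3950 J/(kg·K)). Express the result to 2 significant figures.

25

C_ocean = 1030 × 3950 × 25.5 = 1.04×10^8 J/(m²·K).
C_land = 1270 × 1480 × 2.24 = 4.21×10^6 J/(m²·K).
Undamped amplitude ∝ 1/C, so A_land/A_ocean = C_ocean/C_land = 24.6.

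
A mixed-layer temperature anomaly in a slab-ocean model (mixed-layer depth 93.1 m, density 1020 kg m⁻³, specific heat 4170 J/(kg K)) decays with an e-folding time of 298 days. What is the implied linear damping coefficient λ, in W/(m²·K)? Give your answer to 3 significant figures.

15.4

Areal heat capacity C = ρ c_p D = 1020 × 4170 × 93.1 = 3.96×10^8 J/(m^2 K).
τ = 298 days = 2.57×10^7 s.
λ = C / τ = 3.96×10^8 / 2.57×10^7 = 15.4 W/(m²·K).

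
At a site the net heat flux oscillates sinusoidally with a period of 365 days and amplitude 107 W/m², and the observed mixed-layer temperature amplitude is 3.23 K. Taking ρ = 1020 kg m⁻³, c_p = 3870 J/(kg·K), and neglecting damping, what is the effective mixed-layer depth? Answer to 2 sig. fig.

42 m

ω = 2π / 3.15×10^7 s = 1.99×10^-7 s⁻¹.
Required C = F₀ / (A ω) = 107 / (3.23 × 1.99×10^-7) = 1.66×10^8 J/(m²·K).
D = C / (ρ c_p) = 1.66×10^8 / (1020 × 3870) = 42.1 m.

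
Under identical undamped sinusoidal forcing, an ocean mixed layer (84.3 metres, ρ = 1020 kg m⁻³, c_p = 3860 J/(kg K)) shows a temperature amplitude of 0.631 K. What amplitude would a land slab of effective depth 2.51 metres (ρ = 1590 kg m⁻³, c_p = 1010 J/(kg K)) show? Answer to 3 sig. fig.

C_ocean = 3.32×10^8 J/(m²·K); C_land = 4.03×10^6 J/(m²·K).
A ∝ 1/C ⇒ A_land = A_ocean × C_ocean/C_land = 0.631 × 82.3 = 52.0 K.

52.0 K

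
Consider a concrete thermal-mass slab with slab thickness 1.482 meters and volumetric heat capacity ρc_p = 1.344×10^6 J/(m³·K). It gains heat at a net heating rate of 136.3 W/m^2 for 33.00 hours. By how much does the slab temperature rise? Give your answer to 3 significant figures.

8.13 K

Areal heat capacity C = ρc_p × D = 1.344×10^6 × 1.482 = 1.99×10^6 J m⁻² K⁻¹.
Net heat input Q = F Δt = 136.3 × (33.00 hours × 3600 s/hour) = 1.62×10^7 J/m².
ΔT = Q / C = 1.62×10^7 / 1.99×10^6 = 8.13 K.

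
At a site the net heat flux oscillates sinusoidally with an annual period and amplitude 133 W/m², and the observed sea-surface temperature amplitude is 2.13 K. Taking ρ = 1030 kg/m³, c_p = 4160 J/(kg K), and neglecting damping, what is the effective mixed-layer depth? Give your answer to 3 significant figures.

ω = 2π / 3.15×10^7 s = 1.99×10^-7 s⁻¹.
Required C = F₀ / (A ω) = 133 / (2.13 × 1.99×10^-7) = 3.13×10^8 J/(m²·K).
D = C / (ρ c_p) = 3.13×10^8 / (1030 × 4160) = 73.1 m.

73.1 m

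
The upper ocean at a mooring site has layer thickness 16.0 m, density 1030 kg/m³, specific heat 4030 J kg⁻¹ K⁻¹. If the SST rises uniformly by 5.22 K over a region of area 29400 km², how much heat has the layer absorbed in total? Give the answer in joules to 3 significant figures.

Areal heat capacity C = ρ c_p D = 1030 × 4030 × 16.0 = 6.64×10^7 J/(m²·K).
Heat per unit area: q = C ΔT = 6.64×10^7 × 5.22 = 3.47×10^8 J/m².
Total heat: Q = q × A = 3.47×10^8 × (29400 × 10⁶ m²) = 1.02×10^19 J.

1.02×10^19 J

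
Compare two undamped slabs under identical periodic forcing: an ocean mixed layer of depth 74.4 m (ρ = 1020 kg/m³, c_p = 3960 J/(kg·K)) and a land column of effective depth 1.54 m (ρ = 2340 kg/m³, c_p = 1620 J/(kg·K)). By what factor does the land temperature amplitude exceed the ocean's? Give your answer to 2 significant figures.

C_ocean = 1020 × 3960 × 74.4 = 3.01×10^8 J/(m²·K).
C_land = 2340 × 1620 × 1.54 = 5.84×10^6 J/(m²·K).
Undamped amplitude ∝ 1/C, so A_land/A_ocean = C_ocean/C_land = 51.5.

51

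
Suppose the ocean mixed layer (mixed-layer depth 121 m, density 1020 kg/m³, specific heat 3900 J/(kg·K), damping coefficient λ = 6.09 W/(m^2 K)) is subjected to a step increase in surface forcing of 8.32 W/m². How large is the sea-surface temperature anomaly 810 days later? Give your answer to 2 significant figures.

Areal heat capacity C = ρ c_p D = 1020 × 3900 × 121 = 4.81×10^8 J/(m²·K).
τ = C / λ = 4.81×10^8 / 6.09 = 7.90×10^7 s.
Equilibrium anomaly ΔT_eq = F / λ = 8.32 / 6.09 = 1.37 K.
t = 810 days = 7.00×10^7 s, so t/τ = 0.885.
ΔT(t) = ΔT_eq (1 − e^(−t/τ)) = 1.37 × (1 − e^−0.885) = 0.803 K.

0.80 K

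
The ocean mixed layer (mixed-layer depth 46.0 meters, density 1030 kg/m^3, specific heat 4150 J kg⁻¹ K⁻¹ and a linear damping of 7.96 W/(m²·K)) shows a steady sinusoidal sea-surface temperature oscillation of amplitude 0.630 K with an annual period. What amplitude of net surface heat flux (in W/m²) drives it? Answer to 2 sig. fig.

25

Areal heat capacity C = ρ c_p D = 1030 × 4150 × 46.0 = 1.97×10^8 J/(m^2 K).
ω = 2π / 3.15×10^7 s = 1.99×10^-7 s⁻¹.
√((Cω)² + λ²) = √((39.2)² + 7.96²) = 40.0 W/(m²·K).
F₀ = A × √((Cω)²+λ²) = 0.630 × 40.0 = 25.2 W/m².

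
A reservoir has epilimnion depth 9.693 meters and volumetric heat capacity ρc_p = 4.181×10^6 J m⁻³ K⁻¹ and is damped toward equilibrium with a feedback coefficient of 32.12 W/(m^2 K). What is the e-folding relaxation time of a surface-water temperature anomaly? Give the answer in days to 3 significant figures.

14.6 days

Areal heat capacity C = ρc_p × D = 4.181×10^6 × 9.693 = 4.05×10^7 J m⁻² K⁻¹.
Relaxation time τ = C / λ = 4.05×10^7 / 32.12 = 1.26×10^6 s.
In days: 1.26×10^6 s / (86400 s/day) = 14.6 days.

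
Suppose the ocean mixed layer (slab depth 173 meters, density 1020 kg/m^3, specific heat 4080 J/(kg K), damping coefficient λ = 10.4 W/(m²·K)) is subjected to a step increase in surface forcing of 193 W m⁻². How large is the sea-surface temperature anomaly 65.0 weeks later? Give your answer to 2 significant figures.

8.0 K

Areal heat capacity C = ρ c_p D = 1020 × 4080 × 173 = 7.20×10^8 J m⁻² K⁻¹.
τ = C / λ = 7.20×10^8 / 10.4 = 6.92×10^7 s.
Equilibrium anomaly ΔT_eq = F / λ = 193 / 10.4 = 18.6 K.
t = 65.0 weeks = 3.93×10^7 s, so t/τ = 0.568.
ΔT(t) = ΔT_eq (1 − e^(−t/τ)) = 18.6 × (1 − e^−0.568) = 8.04 K.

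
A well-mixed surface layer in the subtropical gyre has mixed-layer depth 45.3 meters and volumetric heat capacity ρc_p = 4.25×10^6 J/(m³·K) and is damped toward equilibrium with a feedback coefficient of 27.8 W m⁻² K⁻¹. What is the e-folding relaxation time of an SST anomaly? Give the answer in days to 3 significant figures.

80.2 days

Areal heat capacity C = ρc_p × D = 4.25×10^6 × 45.3 = 1.93×10^8 J m⁻² K⁻¹.
Relaxation time τ = C / λ = 1.93×10^8 / 27.8 = 6.93×10^6 s.
In days: 6.93×10^6 s / (86400 s/day) = 80.2 days.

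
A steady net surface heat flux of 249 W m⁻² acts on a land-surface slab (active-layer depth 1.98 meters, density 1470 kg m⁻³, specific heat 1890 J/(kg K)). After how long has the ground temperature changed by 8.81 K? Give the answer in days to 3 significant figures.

2.25 days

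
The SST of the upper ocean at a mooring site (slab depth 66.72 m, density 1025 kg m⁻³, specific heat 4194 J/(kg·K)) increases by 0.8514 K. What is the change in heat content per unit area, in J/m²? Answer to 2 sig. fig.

Areal heat capacity C = ρ c_p D = 1025 × 4194 × 66.72 = 2.87×10^8 J/(m^2 K).
ΔQ = C ΔT = 2.87×10^8 × 0.8514 = 2.44×10^8 J/m².

2.4×10^8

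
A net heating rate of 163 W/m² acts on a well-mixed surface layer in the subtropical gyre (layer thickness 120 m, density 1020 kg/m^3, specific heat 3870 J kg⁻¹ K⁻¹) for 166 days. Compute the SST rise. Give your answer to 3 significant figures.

Areal heat capacity C = ρ c_p D = 1020 × 3870 × 120 = 4.74×10^8 J/(m^2 K).
Net heat input Q = F Δt = 163 × (166 days × 86400 s/day) = 2.34×10^9 J/m².
ΔT = Q / C = 2.34×10^9 / 4.74×10^8 = 4.94 K.

4.94 K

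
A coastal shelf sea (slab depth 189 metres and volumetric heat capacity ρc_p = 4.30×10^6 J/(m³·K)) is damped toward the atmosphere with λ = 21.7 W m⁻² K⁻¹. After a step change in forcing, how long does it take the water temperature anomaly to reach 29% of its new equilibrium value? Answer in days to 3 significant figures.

148 days

Areal heat capacity C = ρc_p × D = 4.30×10^6 × 189 = 8.13×10^8 J/(m²·K).
τ = C / λ = 8.13×10^8 / 21.7 = 3.75×10^7 s.
Fraction reached: 1 − e^(−t/τ) = 0.29 ⇒ t = −τ ln(1 − 0.29) = τ × 0.342.
t = 1.28×10^7 s = 148 days.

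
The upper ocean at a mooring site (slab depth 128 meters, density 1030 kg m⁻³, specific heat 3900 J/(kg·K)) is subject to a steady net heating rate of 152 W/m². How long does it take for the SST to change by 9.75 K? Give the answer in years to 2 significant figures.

Areal heat capacity C = ρ c_p D = 1030 × 3900 × 128 = 5.14×10^8 J m⁻² K⁻¹.
Time required: Δt = C ΔT / F = 5.14×10^8 × 9.75 / 152 = 3.30×10^7 s.
In years: 3.30×10^7 s / (3.156×10^7 s/year) = 1.05 years.

1.0 years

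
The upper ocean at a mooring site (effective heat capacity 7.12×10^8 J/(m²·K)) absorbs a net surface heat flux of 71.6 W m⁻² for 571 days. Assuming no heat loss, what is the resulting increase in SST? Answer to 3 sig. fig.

4.96 K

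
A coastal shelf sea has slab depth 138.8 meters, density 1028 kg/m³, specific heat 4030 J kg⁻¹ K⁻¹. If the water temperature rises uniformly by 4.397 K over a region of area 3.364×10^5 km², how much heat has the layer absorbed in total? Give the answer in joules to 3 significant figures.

Areal heat capacity C = ρ c_p D = 1028 × 4030 × 138.8 = 5.75×10^8 J m⁻² K⁻¹.
Heat per unit area: q = C ΔT = 5.75×10^8 × 4.397 = 2.53×10^9 J/m².
Total heat: Q = q × A = 2.53×10^9 × (3.364×10^5 × 10⁶ m²) = 8.51×10^20 J.

8.51×10^20 J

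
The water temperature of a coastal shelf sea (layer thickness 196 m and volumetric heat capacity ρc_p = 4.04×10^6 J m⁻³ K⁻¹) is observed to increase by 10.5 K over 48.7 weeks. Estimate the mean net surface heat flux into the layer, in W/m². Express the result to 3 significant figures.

282

Areal heat capacity C = ρc_p × D = 4.04×10^6 × 196 = 7.92×10^8 J m⁻² K⁻¹.
Required heat per unit area: Q = C ΔT = 7.92×10^8 × 10.5 = 8.31×10^9 J/m².
Flux F = Q / Δt = 8.31×10^9 / 2.95×10^7 s = 282 W/m².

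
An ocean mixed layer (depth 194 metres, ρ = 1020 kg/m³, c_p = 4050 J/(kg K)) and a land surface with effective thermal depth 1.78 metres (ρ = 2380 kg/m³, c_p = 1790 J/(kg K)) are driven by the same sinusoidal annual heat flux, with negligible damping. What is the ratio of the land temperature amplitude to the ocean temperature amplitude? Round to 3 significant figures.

106

C_ocean = 1020 × 4050 × 194 = 8.01×10^8 J/(m²·K).
C_land = 2380 × 1790 × 1.78 = 7.58×10^6 J/(m²·K).
Undamped amplitude ∝ 1/C, so A_land/A_ocean = C_ocean/C_land = 106.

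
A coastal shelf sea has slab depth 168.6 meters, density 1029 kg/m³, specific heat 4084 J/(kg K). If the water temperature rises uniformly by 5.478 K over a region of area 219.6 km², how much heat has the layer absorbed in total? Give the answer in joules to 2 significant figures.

8.5×10^17 J

Areal heat capacity C = ρ c_p D = 1029 × 4084 × 168.6 = 7.09×10^8 J/(m^2 K).
Heat per unit area: q = C ΔT = 7.09×10^8 × 5.478 = 3.88×10^9 J/m².
Total heat: Q = q × A = 3.88×10^9 × (219.6 × 10⁶ m²) = 8.52×10^17 J.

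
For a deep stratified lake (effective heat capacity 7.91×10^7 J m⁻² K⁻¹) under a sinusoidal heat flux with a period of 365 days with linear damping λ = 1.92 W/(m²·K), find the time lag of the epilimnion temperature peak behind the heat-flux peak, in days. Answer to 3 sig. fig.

84.2 days

Areal heat capacity C = 7.91×10^7 J m⁻² K⁻¹ (given).
ω = 2π / 3.15×10^7 s = 1.99×10^-7 s⁻¹.
Phase lag φ = arctan(Cω/λ) = arctan(15.8/1.92) = 1.45 rad.
Time lag = φ / ω = 1.45 / 1.99×10^-7 = 7.28×10^6 s = 84.2 days.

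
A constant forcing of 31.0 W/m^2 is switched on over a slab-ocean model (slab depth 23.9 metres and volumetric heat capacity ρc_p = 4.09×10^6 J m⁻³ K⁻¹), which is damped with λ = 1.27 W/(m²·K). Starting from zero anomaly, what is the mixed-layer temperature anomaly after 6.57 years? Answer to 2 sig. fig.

23 K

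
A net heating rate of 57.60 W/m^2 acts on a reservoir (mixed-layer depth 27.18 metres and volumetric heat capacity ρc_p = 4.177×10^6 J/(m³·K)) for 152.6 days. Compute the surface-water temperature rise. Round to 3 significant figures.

6.69 K

Areal heat capacity C = ρc_p × D = 4.177×10^6 × 27.18 = 1.14×10^8 J m⁻² K⁻¹.
Net heat input Q = F Δt = 57.60 × (152.6 days × 86400 s/day) = 7.59×10^8 J/m².
ΔT = Q / C = 7.59×10^8 / 1.14×10^8 = 6.69 K.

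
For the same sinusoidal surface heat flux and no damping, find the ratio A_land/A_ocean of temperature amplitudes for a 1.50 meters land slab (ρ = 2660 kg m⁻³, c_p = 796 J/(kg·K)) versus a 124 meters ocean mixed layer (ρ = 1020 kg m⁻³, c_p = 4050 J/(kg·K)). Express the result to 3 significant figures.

C_ocean = 1020 × 4050 × 124 = 5.12×10^8 J/(m²·K).
C_land = 2660 × 796 × 1.50 = 3.18×10^6 J/(m²·K).
Undamped amplitude ∝ 1/C, so A_land/A_ocean = C_ocean/C_land = 161.

161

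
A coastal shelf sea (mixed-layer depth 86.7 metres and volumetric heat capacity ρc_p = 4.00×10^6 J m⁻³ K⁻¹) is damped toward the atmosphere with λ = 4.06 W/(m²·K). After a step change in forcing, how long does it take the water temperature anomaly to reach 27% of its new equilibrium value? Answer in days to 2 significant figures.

Areal heat capacity C = ρc_p × D = 4.00×10^6 × 86.7 = 3.47×10^8 J/(m^2 K).
τ = C / λ = 3.47×10^8 / 4.06 = 8.54×10^7 s.
Fraction reached: 1 − e^(−t/τ) = 0.27 ⇒ t = −τ ln(1 − 0.27) = τ × 0.315.
t = 2.69×10^7 s = 311 days.

310 days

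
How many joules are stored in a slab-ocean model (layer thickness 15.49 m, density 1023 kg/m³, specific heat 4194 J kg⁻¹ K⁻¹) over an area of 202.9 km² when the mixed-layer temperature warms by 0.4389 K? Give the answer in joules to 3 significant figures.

5.92×10^15 J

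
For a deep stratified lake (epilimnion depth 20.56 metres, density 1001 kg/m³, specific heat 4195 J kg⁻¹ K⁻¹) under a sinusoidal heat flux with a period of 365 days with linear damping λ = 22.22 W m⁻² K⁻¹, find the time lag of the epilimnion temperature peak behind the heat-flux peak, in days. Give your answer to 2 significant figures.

38 days

Areal heat capacity C = ρ c_p D = 1001 × 4195 × 20.56 = 8.63×10^7 J/(m^2 K).
ω = 2π / 3.15×10^7 s = 1.99×10^-7 s⁻¹.
Phase lag φ = arctan(Cω/λ) = arctan(17.2/22.22) = 0.659 rad.
Time lag = φ / ω = 0.659 / 1.99×10^-7 = 3.31×10^6 s = 38.3 days.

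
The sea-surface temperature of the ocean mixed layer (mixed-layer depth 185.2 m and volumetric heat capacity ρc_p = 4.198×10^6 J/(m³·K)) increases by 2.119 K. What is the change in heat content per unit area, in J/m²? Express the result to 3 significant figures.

1.65×10^9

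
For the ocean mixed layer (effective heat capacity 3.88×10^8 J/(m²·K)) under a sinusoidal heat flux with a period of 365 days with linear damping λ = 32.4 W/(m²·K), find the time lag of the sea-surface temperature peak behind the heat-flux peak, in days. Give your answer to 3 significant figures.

Areal heat capacity C = 3.88×10^8 J/(m²·K) (given).
ω = 2π / 3.15×10^7 s = 1.99×10^-7 s⁻¹.
Phase lag φ = arctan(Cω/λ) = arctan(77.3/32.4) = 1.17 rad.
Time lag = φ / ω = 1.17 / 1.99×10^-7 = 5.89×10^6 s = 68.2 days.

68.2 days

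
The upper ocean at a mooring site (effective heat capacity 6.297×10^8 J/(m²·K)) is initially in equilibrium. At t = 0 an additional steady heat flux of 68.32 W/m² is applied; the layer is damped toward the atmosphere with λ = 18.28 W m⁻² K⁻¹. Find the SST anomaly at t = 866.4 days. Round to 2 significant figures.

Areal heat capacity C = 6.297×10^8 J/(m²·K) (given).
τ = C / λ = 6.30×10^8 / 18.28 = 3.44×10^7 s.
Equilibrium anomaly ΔT_eq = F / λ = 68.32 / 18.28 = 3.74 K.
t = 866.4 days = 7.49×10^7 s, so t/τ = 2.17.
ΔT(t) = ΔT_eq (1 − e^(−t/τ)) = 3.74 × (1 − e^−2.17) = 3.31 K.

3.3 K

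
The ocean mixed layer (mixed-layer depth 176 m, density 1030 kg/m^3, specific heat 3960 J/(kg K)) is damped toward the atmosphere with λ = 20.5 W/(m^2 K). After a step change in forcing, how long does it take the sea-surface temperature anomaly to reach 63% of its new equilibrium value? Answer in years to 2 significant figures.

1.1 years

Areal heat capacity C = ρ c_p D = 1030 × 3960 × 176 = 7.18×10^8 J/(m^2 K).
τ = C / λ = 7.18×10^8 / 20.5 = 3.50×10^7 s.
Fraction reached: 1 − e^(−t/τ) = 0.63 ⇒ t = −τ ln(1 − 0.63) = τ × 0.994.
t = 3.48×10^7 s = 1.10 years.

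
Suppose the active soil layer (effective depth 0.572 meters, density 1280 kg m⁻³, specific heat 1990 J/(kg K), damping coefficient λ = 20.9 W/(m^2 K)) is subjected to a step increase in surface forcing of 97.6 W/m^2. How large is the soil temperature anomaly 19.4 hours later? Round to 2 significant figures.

3.0 K

Areal heat capacity C = ρ c_p D = 1280 × 1990 × 0.572 = 1.46×10^6 J m⁻² K⁻¹.
τ = C / λ = 1.46×10^6 / 20.9 = 69700 s.
Equilibrium anomaly ΔT_eq = F / λ = 97.6 / 20.9 = 4.67 K.
t = 19.4 hours = 69800 s, so t/τ = 1.00.
ΔT(t) = ΔT_eq (1 − e^(−t/τ)) = 4.67 × (1 − e^−1.00) = 2.96 K.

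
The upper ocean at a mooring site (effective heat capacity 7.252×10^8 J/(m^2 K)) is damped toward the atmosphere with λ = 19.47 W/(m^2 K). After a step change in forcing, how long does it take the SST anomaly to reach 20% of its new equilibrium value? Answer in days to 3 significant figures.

96.2 days

Areal heat capacity C = 7.252×10^8 J/(m^2 K) (given).
τ = C / λ = 7.25×10^8 / 19.47 = 3.72×10^7 s.
Fraction reached: 1 − e^(−t/τ) = 0.20 ⇒ t = −τ ln(1 − 0.20) = τ × 0.223.
t = 8.31×10^6 s = 96.2 days.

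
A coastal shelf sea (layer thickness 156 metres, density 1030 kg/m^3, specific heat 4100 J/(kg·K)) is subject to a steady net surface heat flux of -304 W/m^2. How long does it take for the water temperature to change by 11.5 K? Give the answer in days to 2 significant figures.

290 days

Areal heat capacity C = ρ c_p D = 1030 × 4100 × 156 = 6.59×10^8 J/(m^2 K).
Time required: Δt = C ΔT / F = 6.59×10^8 × -11.5 / -304 = 2.49×10^7 s.
In days: 2.49×10^7 s / (86400 s/day) = 288 days.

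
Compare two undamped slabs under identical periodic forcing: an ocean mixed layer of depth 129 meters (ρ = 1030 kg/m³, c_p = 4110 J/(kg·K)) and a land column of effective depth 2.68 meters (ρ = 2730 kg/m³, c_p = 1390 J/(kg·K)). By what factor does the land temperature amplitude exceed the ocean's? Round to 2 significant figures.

C_ocean = 1030 × 4110 × 129 = 5.46×10^8 J/(m²·K).
C_land = 2730 × 1390 × 2.68 = 1.02×10^7 J/(m²·K).
Undamped amplitude ∝ 1/C, so A_land/A_ocean = C_ocean/C_land = 53.7.

54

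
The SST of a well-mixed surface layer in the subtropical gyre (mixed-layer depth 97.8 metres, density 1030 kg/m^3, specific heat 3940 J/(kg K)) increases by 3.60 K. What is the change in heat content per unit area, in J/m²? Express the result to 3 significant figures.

1.43×10^9

Areal heat capacity C = ρ c_p D = 1030 × 3940 × 97.8 = 3.97×10^8 J/(m^2 K).
ΔQ = C ΔT = 3.97×10^8 × 3.60 = 1.43×10^9 J/m².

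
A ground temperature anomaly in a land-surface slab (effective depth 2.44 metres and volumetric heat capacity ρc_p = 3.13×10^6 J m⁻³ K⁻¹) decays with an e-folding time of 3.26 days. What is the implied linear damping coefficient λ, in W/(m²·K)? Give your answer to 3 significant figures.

27.1

Areal heat capacity C = ρc_p × D = 3.13×10^6 × 2.44 = 7.64×10^6 J/(m²·K).
τ = 3.26 days = 2.82×10^5 s.
λ = C / τ = 7.64×10^6 / 2.82×10^5 = 27.1 W/(m²·K).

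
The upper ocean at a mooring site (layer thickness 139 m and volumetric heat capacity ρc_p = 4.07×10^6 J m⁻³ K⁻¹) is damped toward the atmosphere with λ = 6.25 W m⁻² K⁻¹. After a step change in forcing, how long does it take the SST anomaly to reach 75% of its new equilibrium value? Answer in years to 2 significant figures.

4.0 years

Areal heat capacity C = ρc_p × D = 4.07×10^6 × 139 = 5.66×10^8 J/(m²·K).
τ = C / λ = 5.66×10^8 / 6.25 = 9.05×10^7 s.
Fraction reached: 1 − e^(−t/τ) = 0.75 ⇒ t = −τ ln(1 − 0.75) = τ × 1.39.
t = 1.25×10^8 s = 3.98 years.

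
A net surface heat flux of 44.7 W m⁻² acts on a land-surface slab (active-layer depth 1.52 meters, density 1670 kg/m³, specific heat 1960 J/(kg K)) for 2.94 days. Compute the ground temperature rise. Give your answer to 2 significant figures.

2.3 K

Areal heat capacity C = ρ c_p D = 1670 × 1960 × 1.52 = 4.98×10^6 J/(m²·K).
Net heat input Q = F Δt = 44.7 × (2.94 days × 86400 s/day) = 1.14×10^7 J/m².
ΔT = Q / C = 1.14×10^7 / 4.98×10^6 = 2.28 K.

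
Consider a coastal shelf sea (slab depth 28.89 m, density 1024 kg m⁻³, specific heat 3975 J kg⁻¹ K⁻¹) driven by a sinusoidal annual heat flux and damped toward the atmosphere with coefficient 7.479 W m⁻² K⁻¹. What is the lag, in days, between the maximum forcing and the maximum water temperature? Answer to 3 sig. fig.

Areal heat capacity C = ρ c_p D = 1024 × 3975 × 28.89 = 1.18×10^8 J/(m^2 K).
ω = 2π / 3.15×10^7 s = 1.99×10^-7 s⁻¹.
Phase lag φ = arctan(Cω/λ) = arctan(23.4/7.479) = 1.26 rad.
Time lag = φ / ω = 1.26 / 1.99×10^-7 = 6.33×10^6 s = 73.3 days.

73.3 days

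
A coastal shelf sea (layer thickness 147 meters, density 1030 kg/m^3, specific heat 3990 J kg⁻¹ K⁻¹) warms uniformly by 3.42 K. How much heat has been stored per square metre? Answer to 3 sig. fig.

Areal heat capacity C = ρ c_p D = 1030 × 3990 × 147 = 6.04×10^8 J m⁻² K⁻¹.
ΔQ = C ΔT = 6.04×10^8 × 3.42 = 2.07×10^9 J/m².

2.07×10^9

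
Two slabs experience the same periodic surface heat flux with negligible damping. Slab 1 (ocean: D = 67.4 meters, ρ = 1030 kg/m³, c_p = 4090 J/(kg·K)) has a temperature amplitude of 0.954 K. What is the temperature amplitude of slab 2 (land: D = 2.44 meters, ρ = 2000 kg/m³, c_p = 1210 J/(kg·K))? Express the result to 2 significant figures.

C_ocean = 2.84×10^8 J/(m²·K); C_land = 5.90×10^6 J/(m²·K).
A ∝ 1/C ⇒ A_land = A_ocean × C_ocean/C_land = 0.954 × 48.1 = 45.9 K.

46 K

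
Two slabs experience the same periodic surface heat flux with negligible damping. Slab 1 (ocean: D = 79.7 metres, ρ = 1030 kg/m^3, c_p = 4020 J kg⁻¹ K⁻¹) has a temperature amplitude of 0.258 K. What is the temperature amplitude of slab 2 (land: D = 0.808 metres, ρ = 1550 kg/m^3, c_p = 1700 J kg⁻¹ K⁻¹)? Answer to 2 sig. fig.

C_ocean = 3.30×10^8 J/(m²·K); C_land = 2.13×10^6 J/(m²·K).
A ∝ 1/C ⇒ A_land = A_ocean × C_ocean/C_land = 0.258 × 155 = 40.0 K.

40 K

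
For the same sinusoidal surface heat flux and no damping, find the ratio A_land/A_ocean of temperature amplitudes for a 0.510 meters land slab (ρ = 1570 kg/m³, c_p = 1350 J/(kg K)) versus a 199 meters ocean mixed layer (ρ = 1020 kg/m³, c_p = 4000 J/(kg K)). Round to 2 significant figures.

750

C_ocean = 1020 × 4000 × 199 = 8.12×10^8 J/(m²·K).
C_land = 1570 × 1350 × 0.510 = 1.08×10^6 J/(m²·K).
Undamped amplitude ∝ 1/C, so A_land/A_ocean = C_ocean/C_land = 751.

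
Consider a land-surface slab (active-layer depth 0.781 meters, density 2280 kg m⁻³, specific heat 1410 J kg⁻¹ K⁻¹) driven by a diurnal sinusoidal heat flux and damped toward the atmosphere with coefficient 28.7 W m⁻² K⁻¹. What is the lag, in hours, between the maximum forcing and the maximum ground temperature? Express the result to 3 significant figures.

5.40 hours

Areal heat capacity C = ρ c_p D = 2280 × 1410 × 0.781 = 2.51×10^6 J/(m²·K).
ω = 2π / 86400 s = 7.27×10^-5 s⁻¹.
Phase lag φ = arctan(Cω/λ) = arctan(183/28.7) = 1.41 rad.
Time lag = φ / ω = 1.41 / 7.27×10^-5 = 19500 s = 5.40 hours.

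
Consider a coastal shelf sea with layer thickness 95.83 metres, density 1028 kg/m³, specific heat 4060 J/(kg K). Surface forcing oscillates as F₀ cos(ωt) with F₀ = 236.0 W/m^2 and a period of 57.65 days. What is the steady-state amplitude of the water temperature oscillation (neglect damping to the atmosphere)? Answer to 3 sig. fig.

0.468 K

Areal heat capacity C = ρ c_p D = 1028 × 4060 × 95.83 = 4.00×10^8 J/(m²·K).
Angular frequency ω = 2π / T = 2π / 4.98×10^6 s = 1.26×10^-6 s⁻¹.
Cω = 4.00×10^8 × 1.26×10^-6 = 505 W/(m²·K).
Amplitude A = F₀ / (Cω) = 236.0 / 505 = 0.468 K.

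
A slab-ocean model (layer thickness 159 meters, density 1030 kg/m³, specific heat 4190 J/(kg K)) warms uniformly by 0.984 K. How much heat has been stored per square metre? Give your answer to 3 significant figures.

6.75×10^8

Areal heat capacity C = ρ c_p D = 1030 × 4190 × 159 = 6.86×10^8 J/(m²·K).
ΔQ = C ΔT = 6.86×10^8 × 0.984 = 6.75×10^8 J/m².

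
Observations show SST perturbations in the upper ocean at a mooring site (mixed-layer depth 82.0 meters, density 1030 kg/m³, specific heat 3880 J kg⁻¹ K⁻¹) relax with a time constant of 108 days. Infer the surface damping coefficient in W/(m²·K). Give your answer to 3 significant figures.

35.1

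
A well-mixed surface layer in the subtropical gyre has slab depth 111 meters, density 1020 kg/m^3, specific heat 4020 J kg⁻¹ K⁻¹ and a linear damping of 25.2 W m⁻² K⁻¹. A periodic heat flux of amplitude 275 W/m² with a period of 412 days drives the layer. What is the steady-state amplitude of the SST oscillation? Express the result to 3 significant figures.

Areal heat capacity C = ρ c_p D = 1020 × 4020 × 111 = 4.55×10^8 J m⁻² K⁻¹.
Angular frequency ω = 2π / T = 2π / 3.56×10^7 s = 1.77×10^-7 s⁻¹.
√((Cω)² + λ²) = √((80.3)² + 25.2²) = 84.2 W/(m²·K).
Amplitude A = F₀ / √((Cω)²+λ²) = 275 / 84.2 = 3.27 K.

3.27 K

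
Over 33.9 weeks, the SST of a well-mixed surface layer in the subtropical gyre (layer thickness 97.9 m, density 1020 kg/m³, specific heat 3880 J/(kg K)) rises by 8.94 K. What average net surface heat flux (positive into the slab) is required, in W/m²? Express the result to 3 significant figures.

Areal heat capacity C = ρ c_p D = 1020 × 3880 × 97.9 = 3.87×10^8 J m⁻² K⁻¹.
Required heat per unit area: Q = C ΔT = 3.87×10^8 × 8.94 = 3.46×10^9 J/m².
Flux F = Q / Δt = 3.46×10^9 / 2.05×10^7 s = 169 W/m².

169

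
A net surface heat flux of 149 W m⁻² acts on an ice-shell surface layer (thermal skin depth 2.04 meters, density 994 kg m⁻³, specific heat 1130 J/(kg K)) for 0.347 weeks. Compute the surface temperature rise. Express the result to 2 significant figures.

14 K

Areal heat capacity C = ρ c_p D = 994 × 1130 × 2.04 = 2.29×10^6 J m⁻² K⁻¹.
Net heat input Q = F Δt = 149 × (0.347 weeks × 6.048×10^5 s/week) = 3.13×10^7 J/m².
ΔT = Q / C = 3.13×10^7 / 2.29×10^6 = 13.6 K.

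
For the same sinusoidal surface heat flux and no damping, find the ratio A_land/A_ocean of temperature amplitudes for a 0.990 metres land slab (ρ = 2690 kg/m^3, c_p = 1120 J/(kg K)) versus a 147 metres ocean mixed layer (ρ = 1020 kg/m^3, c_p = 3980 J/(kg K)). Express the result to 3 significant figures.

C_ocean = 1020 × 3980 × 147 = 5.97×10^8 J/(m²·K).
C_land = 2690 × 1120 × 0.990 = 2.98×10^6 J/(m²·K).
Undamped amplitude ∝ 1/C, so A_land/A_ocean = C_ocean/C_land = 200.

200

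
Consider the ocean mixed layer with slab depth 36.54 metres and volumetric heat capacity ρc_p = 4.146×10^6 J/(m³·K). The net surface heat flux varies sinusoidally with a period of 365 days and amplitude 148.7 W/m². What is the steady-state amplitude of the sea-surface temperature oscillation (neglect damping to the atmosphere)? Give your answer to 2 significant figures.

Areal heat capacity C = ρc_p × D = 4.146×10^6 × 36.54 = 1.51×10^8 J/(m^2 K).
Angular frequency ω = 2π / T = 2π / 3.15×10^7 s = 1.99×10^-7 s⁻¹.
Cω = 1.51×10^8 × 1.99×10^-7 = 30.2 W/(m²·K).
Amplitude A = F₀ / (Cω) = 148.7 / 30.2 = 4.93 K.

4.9 K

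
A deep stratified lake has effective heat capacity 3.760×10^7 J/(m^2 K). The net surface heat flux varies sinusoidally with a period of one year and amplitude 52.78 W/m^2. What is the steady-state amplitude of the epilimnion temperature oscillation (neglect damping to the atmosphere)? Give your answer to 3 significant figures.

Areal heat capacity C = 3.760×10^7 J/(m^2 K) (given).
Angular frequency ω = 2π / T = 2π / 3.15×10^7 s = 1.99×10^-7 s⁻¹.
Cω = 3.76×10^7 × 1.99×10^-7 = 7.49 W/(m²·K).
Amplitude A = F₀ / (Cω) = 52.78 / 7.49 = 7.05 K.

7.05 K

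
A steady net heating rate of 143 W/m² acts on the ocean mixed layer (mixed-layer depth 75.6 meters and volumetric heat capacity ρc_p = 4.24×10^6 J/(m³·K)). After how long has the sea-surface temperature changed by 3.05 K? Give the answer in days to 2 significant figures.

Areal heat capacity C = ρc_p × D = 4.24×10^6 × 75.6 = 3.21×10^8 J m⁻² K⁻¹.
Time required: Δt = C ΔT / F = 3.21×10^8 × 3.05 / 143 = 6.84×10^6 s.
In days: 6.84×10^6 s / (86400 s/day) = 79.1 days.

79 days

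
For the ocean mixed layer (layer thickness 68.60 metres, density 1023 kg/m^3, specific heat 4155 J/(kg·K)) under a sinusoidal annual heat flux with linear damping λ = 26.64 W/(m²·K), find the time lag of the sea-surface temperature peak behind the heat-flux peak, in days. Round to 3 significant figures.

66.3 days

Areal heat capacity C = ρ c_p D = 1023 × 4155 × 68.60 = 2.92×10^8 J/(m^2 K).
ω = 2π / 3.15×10^7 s = 1.99×10^-7 s⁻¹.
Phase lag φ = arctan(Cω/λ) = arctan(58.1/26.64) = 1.14 rad.
Time lag = φ / ω = 1.14 / 1.99×10^-7 = 5.73×10^6 s = 66.3 days.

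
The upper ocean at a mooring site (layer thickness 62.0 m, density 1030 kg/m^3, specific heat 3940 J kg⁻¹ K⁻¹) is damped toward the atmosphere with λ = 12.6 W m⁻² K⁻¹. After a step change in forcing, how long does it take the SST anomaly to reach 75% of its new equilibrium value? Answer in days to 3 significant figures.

320 days

Areal heat capacity C = ρ c_p D = 1030 × 3940 × 62.0 = 2.52×10^8 J/(m^2 K).
τ = C / λ = 2.52×10^8 / 12.6 = 2.00×10^7 s.
Fraction reached: 1 − e^(−t/τ) = 0.75 ⇒ t = −τ ln(1 − 0.75) = τ × 1.39.
t = 2.77×10^7 s = 320 days.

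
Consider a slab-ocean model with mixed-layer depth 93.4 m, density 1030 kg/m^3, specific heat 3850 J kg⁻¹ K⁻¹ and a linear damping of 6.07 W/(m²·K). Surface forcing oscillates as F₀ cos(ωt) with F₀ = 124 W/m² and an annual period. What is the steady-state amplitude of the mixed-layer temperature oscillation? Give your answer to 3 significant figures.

Areal heat capacity C = ρ c_p D = 1030 × 3850 × 93.4 = 3.70×10^8 J/(m²·K).
Angular frequency ω = 2π / T = 2π / 3.15×10^7 s = 1.99×10^-7 s⁻¹.
√((Cω)² + λ²) = √((73.8)² + 6.07²) = 74.0 W/(m²·K).
Amplitude A = F₀ / √((Cω)²+λ²) = 124 / 74.0 = 1.67 K.

1.67 K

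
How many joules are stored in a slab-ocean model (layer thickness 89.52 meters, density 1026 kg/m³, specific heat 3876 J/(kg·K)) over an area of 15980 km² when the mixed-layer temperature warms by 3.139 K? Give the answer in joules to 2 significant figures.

1.8×10^19 J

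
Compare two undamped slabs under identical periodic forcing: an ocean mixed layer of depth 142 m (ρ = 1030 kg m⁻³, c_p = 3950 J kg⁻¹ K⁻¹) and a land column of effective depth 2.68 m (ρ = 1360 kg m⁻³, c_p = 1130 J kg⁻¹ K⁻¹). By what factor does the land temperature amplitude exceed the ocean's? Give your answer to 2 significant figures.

C_ocean = 1030 × 3950 × 142 = 5.78×10^8 J/(m²·K).
C_land = 1360 × 1130 × 2.68 = 4.12×10^6 J/(m²·K).
Undamped amplitude ∝ 1/C, so A_land/A_ocean = C_ocean/C_land = 140.

140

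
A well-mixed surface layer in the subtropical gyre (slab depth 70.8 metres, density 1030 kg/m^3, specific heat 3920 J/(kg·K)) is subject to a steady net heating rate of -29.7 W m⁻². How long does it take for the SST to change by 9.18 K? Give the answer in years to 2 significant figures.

Areal heat capacity C = ρ c_p D = 1030 × 3920 × 70.8 = 2.86×10^8 J m⁻² K⁻¹.
Time required: Δt = C ΔT / F = 2.86×10^8 × -9.18 / -29.7 = 8.84×10^7 s.
In years: 8.84×10^7 s / (3.156×10^7 s/year) = 2.80 years.

2.8 years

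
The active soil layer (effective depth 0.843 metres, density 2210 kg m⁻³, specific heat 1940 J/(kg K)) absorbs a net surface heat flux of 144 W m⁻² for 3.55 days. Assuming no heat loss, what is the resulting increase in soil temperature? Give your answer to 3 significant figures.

Areal heat capacity C = ρ c_p D = 2210 × 1940 × 0.843 = 3.61×10^6 J m⁻² K⁻¹.
Net heat input Q = F Δt = 144 × (3.55 days × 86400 s/day) = 4.42×10^7 J/m².
ΔT = Q / C = 4.42×10^7 / 3.61×10^6 = 12.2 K.

12.2 K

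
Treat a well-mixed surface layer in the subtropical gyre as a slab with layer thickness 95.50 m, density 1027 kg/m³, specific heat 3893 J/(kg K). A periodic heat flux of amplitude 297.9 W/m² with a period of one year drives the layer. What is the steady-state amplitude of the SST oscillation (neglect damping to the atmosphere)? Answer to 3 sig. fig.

3.92 K

Areal heat capacity C = ρ c_p D = 1027 × 3893 × 95.50 = 3.82×10^8 J/(m^2 K).
Angular frequency ω = 2π / T = 2π / 3.15×10^7 s = 1.99×10^-7 s⁻¹.
Cω = 3.82×10^8 × 1.99×10^-7 = 76.1 W/(m²·K).
Amplitude A = F₀ / (Cω) = 297.9 / 76.1 = 3.92 K.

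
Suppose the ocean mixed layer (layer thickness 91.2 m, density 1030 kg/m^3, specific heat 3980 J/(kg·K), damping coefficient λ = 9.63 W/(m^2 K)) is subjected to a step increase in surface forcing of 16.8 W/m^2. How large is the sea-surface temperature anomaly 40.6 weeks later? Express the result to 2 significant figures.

0.82 K

Areal heat capacity C = ρ c_p D = 1030 × 3980 × 91.2 = 3.74×10^8 J m⁻² K⁻¹.
τ = C / λ = 3.74×10^8 / 9.63 = 3.88×10^7 s.
Equilibrium anomaly ΔT_eq = F / λ = 16.8 / 9.63 = 1.74 K.
t = 40.6 weeks = 2.46×10^7 s, so t/τ = 0.632.
ΔT(t) = ΔT_eq (1 − e^(−t/τ)) = 1.74 × (1 − e^−0.632) = 0.818 K.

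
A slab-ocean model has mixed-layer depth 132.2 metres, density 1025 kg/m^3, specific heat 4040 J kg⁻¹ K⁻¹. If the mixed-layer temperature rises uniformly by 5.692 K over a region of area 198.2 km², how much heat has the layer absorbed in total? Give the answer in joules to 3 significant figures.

6.18×10^17 J

Areal heat capacity C = ρ c_p D = 1025 × 4040 × 132.2 = 5.47×10^8 J/(m²·K).
Heat per unit area: q = C ΔT = 5.47×10^8 × 5.692 = 3.12×10^9 J/m².
Total heat: Q = q × A = 3.12×10^9 × (198.2 × 10⁶ m²) = 6.18×10^17 J.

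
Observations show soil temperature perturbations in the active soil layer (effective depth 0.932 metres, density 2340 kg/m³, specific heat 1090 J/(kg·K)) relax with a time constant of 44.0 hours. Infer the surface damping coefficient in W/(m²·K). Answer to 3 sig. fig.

Areal heat capacity C = ρ c_p D = 2340 × 1090 × 0.932 = 2.38×10^6 J/(m^2 K).
τ = 44.0 hours = 1.58×10^5 s.
λ = C / τ = 2.38×10^6 / 1.58×10^5 = 15.0 W/(m²·K).

15.0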